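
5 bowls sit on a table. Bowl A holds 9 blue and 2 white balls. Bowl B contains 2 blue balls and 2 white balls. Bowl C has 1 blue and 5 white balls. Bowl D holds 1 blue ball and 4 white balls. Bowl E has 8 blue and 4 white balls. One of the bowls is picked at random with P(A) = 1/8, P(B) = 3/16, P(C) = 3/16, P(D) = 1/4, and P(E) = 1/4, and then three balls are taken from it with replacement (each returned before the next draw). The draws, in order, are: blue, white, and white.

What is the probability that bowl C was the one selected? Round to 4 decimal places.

Under each hypothesis, the probability of the observed sequence is: P(data | bowl A) = (9/11)(2/11)(2/11) = 0.027047; P(data | bowl B) = (2/4)(2/4)(2/4) = 0.125; P(data | bowl C) = (1/6)(5/6)(5/6) = 0.11574; P(data | bowl D) = (1/5)(4/5)(4/5) = 0.128; P(data | bowl E) = (8/12)(4/12)(4/12) = 0.074074.
Multiplying each by its prior: 1/8 · 0.027047 = 0.0033809, 3/16 · 0.125 = 0.023438, 3/16 · 0.11574 = 0.021701, 1/4 · 0.128 = 0.032, 1/4 · 0.074074 = 0.018519; these sum to 0.099038.
Therefore the posterior P(bowl C | data) = (0.021701) / (0.099038) = 0.21912.

0.2191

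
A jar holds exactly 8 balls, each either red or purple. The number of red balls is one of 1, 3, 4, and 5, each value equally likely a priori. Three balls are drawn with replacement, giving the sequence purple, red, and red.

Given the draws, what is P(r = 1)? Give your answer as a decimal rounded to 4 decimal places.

Compute the likelihood of the observed sequence for each case: P(data | r = 1) = (7/8)(1/8)(1/8) = 0.013672; P(data | r = 3) = (5/8)(3/8)(3/8) = 0.087891; P(data | r = 4) = (4/8)(4/8)(4/8) = 0.125; P(data | r = 5) = (3/8)(5/8)(5/8) = 0.14648.
The prior-weighted likelihoods are 1/4 · 0.013672 = 0.003418, 1/4 · 0.087891 = 0.021973, 1/4 · 0.125 = 0.03125, 1/4 · 0.14648 = 0.036621; with total 0.093262.
By Bayes' rule, P(r = 1 | data) = (0.003418) / (0.093262) = 0.036649.

0.0366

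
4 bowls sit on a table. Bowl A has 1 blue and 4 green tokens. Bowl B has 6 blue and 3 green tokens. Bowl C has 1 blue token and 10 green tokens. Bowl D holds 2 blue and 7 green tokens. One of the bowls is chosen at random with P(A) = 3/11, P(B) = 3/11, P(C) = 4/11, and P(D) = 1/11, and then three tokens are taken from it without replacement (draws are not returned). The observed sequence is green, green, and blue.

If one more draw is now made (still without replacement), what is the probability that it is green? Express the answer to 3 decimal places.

Under each hypothesis, the probability of the observed sequence is: P(data | bowl A) = (4/5)(3/4)(1/3) = 0.2; P(data | bowl B) = (3/9)(2/8)(6/7) = 0.071429; P(data | bowl C) = (10/11)(9/10)(1/9) = 0.090909; P(data | bowl D) = (7/9)(6/8)(2/7) = 0.16667.
Weighting by the prior gives 3/11 · 0.2 = 0.054545, 3/11 · 0.071429 = 0.019481, 4/11 · 0.090909 = 0.033058, 1/11 · 0.16667 = 0.015152; with total 0.12224.
Dividing through by the total gives posterior P(bowl A | data) = 0.44623, P(bowl B | data) = 0.15937, P(bowl C | data) = 0.27044, P(bowl D | data) = 0.12395.
So P(green next | data) = Σ P(green next | H) P(H | data) = (1)(0.44623) + (1/6)(0.15937) + (1)(0.27044) + (5/6)(0.12395) = 0.84653.

0.847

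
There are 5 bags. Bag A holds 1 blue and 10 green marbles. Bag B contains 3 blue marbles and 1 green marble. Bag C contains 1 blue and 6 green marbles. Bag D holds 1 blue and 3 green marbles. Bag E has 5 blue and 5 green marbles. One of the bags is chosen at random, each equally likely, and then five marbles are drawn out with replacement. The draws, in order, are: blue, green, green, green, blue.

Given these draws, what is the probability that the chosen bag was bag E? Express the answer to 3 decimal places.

0.366

The likelihood of the observed sequence under each hypothesis: P(data | bag A) = (1/11)(10/11)(10/11)(10/11)(1/11) = 0.0062092; P(data | bag B) = (3/4)(1/4)(1/4)(1/4)(3/4) = 0.0087891; P(data | bag C) = (1/7)(6/7)(6/7)(6/7)(1/7) = 0.012852; P(data | bag D) = (1/4)(3/4)(3/4)(3/4)(1/4) = 0.026367; P(data | bag E) = (5/10)(5/10)(5/10)(5/10)(5/10) = 0.03125.
Multiplying each by its prior: 1/5 · 0.0062092 = 0.0012418, 1/5 · 0.0087891 = 0.0017578, 1/5 · 0.012852 = 0.0025704, 1/5 · 0.026367 = 0.0052734, 1/5 · 0.03125 = 0.00625; summing to 0.017093.
Hence P(bag E | data) = (0.00625) / (0.017093) = 0.36564.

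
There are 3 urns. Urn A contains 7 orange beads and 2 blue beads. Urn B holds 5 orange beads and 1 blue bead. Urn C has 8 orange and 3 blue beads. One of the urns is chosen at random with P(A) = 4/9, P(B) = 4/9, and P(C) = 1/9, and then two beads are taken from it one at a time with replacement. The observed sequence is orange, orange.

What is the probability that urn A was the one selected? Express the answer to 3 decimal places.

Under each hypothesis, the probability of the observed sequence is: P(data | urn A) = (7/9)(7/9) = 0.60494; P(data | urn B) = (5/6)(5/6) = 0.69444; P(data | urn C) = (8/11)(8/11) = 0.52893.
The prior-weighted likelihoods are 4/9 · 0.60494 = 0.26886, 4/9 · 0.69444 = 0.30864, 1/9 · 0.52893 = 0.05877; summing to 0.63627.
Hence P(urn A | data) = (0.26886) / (0.63627) = 0.42256.

0.423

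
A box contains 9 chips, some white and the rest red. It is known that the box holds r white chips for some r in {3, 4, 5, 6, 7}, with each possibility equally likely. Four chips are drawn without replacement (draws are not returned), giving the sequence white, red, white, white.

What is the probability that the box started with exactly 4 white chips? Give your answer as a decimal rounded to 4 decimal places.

For each hypothesis, P(data | H) works out to: P(data | r = 3) = (3/9)(6/8)(2/7)(1/6) = 1/84; P(data | r = 4) = (4/9)(5/8)(3/7)(2/6) = 5/126; P(data | r = 5) = (5/9)(4/8)(4/7)(3/6) = 5/63; P(data | r = 6) = (6/9)(3/8)(5/7)(4/6) = 5/42; P(data | r = 7) = (7/9)(2/8)(6/7)(5/6) = 5/36.
Weighting by the prior gives 1/5 · 1/84 = 1/420, 1/5 · 5/126 = 1/126, 1/5 · 5/63 = 1/63, 1/5 · 5/42 = 1/42, 1/5 · 5/36 = 1/36; summing to 7/90.
Therefore the posterior P(r = 4 | data) = (1/126) / (7/90) = 5/49.

0.1020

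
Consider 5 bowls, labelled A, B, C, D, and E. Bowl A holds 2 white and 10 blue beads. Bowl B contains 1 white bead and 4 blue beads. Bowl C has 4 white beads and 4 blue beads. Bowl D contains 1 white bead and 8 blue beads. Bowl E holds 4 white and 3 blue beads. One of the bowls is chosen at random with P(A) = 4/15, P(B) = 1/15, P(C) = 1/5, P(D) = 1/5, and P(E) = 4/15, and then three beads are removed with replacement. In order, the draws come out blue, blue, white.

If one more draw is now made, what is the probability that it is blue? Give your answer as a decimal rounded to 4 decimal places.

0.6608

For each hypothesis, P(data | H) works out to: P(data | bowl A) = (10/12)(10/12)(2/12) = 0.11574; P(data | bowl B) = (4/5)(4/5)(1/5) = 0.128; P(data | bowl C) = (4/8)(4/8)(4/8) = 0.125; P(data | bowl D) = (8/9)(8/9)(1/9) = 0.087791; P(data | bowl E) = (3/7)(3/7)(4/7) = 0.10496.
Weighting by the prior gives 4/15 · 0.11574 = 0.030864, 1/15 · 0.128 = 0.0085333, 1/5 · 0.125 = 0.025, 1/5 · 0.087791 = 0.017558, 4/15 · 0.10496 = 0.027988; summing to 0.10994.
Dividing through by the total gives posterior P(bowl A | data) = 0.28073, P(bowl B | data) = 0.077615, P(bowl C | data) = 0.22739, P(bowl D | data) = 0.1597, P(bowl E | data) = 0.25457.
The predictive probability is P(blue next | data) = (5/6)(0.28073) + (4/5)(0.077615) + (1/2)(0.22739) + (8/9)(0.1597) + (3/7)(0.25457) = 0.66078.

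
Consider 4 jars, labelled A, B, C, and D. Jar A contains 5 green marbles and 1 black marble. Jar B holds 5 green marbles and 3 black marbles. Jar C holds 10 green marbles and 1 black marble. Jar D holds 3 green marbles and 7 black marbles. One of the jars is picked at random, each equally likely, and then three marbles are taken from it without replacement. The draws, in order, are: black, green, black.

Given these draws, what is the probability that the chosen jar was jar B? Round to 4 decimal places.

0.3378

The likelihood of the observed sequence under each hypothesis: P(data | jar A) = (1/6)(5/5)(0/4) = 0; P(data | jar B) = (3/8)(5/7)(2/6) = 5/56; P(data | jar C) = (1/11)(10/10)(0/9) = 0; P(data | jar D) = (7/10)(3/9)(6/8) = 7/40.
Weighting by the prior gives 1/4 · 0 = 0, 1/4 · 5/56 = 5/224, 1/4 · 0 = 0, 1/4 · 7/40 = 7/160; summing to 37/560.
So P(jar B | data) = (5/224) / (37/560) = 25/74.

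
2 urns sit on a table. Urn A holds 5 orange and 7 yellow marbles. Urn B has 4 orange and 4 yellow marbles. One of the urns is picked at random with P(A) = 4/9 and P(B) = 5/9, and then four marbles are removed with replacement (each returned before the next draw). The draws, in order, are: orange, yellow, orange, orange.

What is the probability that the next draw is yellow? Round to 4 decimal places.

Compute the likelihood of the observed sequence for each case: P(data | urn A) = (5/12)(7/12)(5/12)(5/12) = 0.042197; P(data | urn B) = (4/8)(4/8)(4/8)(4/8) = 0.0625.
Weighting by the prior gives 4/9 · 0.042197 = 0.018754, 5/9 · 0.0625 = 0.034722; summing to 0.053477.
Dividing through by the total gives posterior P(urn A | data) = 0.3507, P(urn B | data) = 0.6493.
Averaging over the posterior, P(yellow next | data) = (7/12)(0.3507) + (1/2)(0.6493) = 0.52923.

0.5292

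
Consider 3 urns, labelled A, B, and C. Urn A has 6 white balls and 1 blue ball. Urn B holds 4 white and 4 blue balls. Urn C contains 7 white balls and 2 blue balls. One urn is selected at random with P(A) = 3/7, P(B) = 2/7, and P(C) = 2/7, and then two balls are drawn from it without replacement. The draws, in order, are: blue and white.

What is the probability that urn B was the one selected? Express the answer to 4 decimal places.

The likelihood of the observed sequence under each hypothesis: P(data | urn A) = (1/7)(6/6) = 1/7; P(data | urn B) = (4/8)(4/7) = 2/7; P(data | urn C) = (2/9)(7/8) = 7/36.
The prior-weighted likelihoods are 3/7 · 1/7 = 3/49, 2/7 · 2/7 = 4/49, 2/7 · 7/36 = 1/18; with total 25/126.
Hence P(urn B | data) = (4/49) / (25/126) = 72/175.

0.4114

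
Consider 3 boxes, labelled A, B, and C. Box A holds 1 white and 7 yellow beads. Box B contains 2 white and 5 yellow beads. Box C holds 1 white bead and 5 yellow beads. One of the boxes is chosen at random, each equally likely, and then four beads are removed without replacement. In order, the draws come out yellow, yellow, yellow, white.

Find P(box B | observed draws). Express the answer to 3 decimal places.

Under each hypothesis, the probability of the observed sequence is: P(data | box A) = (7/8)(6/7)(5/6)(1/5) = 1/8; P(data | box B) = (5/7)(4/6)(3/5)(2/4) = 1/7; P(data | box C) = (5/6)(4/5)(3/4)(1/3) = 1/6.
Multiplying each by its prior: 1/3 · 1/8 = 1/24, 1/3 · 1/7 = 1/21, 1/3 · 1/6 = 1/18; summing to 73/504.
Therefore the posterior P(box B | data) = (1/21) / (73/504) = 24/73.

0.329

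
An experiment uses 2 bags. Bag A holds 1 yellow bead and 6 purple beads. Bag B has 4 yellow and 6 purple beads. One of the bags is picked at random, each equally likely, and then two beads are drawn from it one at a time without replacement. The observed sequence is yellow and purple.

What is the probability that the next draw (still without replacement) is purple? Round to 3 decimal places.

0.756

For each hypothesis, P(data | H) works out to: P(data | bag A) = (1/7)(6/6) = 1/7; P(data | bag B) = (4/10)(6/9) = 4/15.
The prior-weighted likelihoods are 1/2 · 1/7 = 1/14, 1/2 · 4/15 = 2/15; these sum to 43/210.
Dividing through by the total gives posterior P(bag A | data) = 15/43, P(bag B | data) = 28/43.
Averaging over the posterior, P(purple next | data) = (1)(15/43) + (5/8)(28/43) = 65/86.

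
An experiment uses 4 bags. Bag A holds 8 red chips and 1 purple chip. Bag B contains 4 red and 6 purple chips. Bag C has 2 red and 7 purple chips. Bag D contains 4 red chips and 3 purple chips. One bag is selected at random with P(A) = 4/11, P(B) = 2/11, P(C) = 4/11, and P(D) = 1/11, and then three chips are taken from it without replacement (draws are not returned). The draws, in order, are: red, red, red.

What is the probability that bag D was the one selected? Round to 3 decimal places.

Compute the likelihood of the observed sequence for each case: P(data | bag A) = (8/9)(7/8)(6/7) = 0.66667; P(data | bag B) = (4/10)(3/9)(2/8) = 0.033333; P(data | bag C) = (2/9)(1/8)(0/7) = 0; P(data | bag D) = (4/7)(3/6)(2/5) = 0.11429.
Multiplying each by its prior: 4/11 · 0.66667 = 0.24242, 2/11 · 0.033333 = 0.0060606, 4/11 · 0 = 0, 1/11 · 0.11429 = 0.01039; these sum to 0.25887.
So P(bag D | data) = (0.01039) / (0.25887) = 0.040134.

0.040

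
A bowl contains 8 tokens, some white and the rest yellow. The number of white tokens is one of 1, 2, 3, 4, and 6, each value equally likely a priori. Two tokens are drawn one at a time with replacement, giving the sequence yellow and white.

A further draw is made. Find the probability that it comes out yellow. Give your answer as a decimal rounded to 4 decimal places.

0.5726

Under each hypothesis, the probability of the observed sequence is: P(data | r = 1) = (7/8)(1/8) = 7/64; P(data | r = 2) = (6/8)(2/8) = 3/16; P(data | r = 3) = (5/8)(3/8) = 15/64; P(data | r = 4) = (4/8)(4/8) = 1/4; P(data | r = 6) = (2/8)(6/8) = 3/16.
The prior-weighted likelihoods are 1/5 · 7/64 = 7/320, 1/5 · 3/16 = 3/80, 1/5 · 15/64 = 3/64, 1/5 · 1/4 = 1/20, 1/5 · 3/16 = 3/80; with total 31/160.
The posterior is then P(r = 1 | data) = 7/62, P(r = 2 | data) = 6/31, P(r = 3 | data) = 15/62, P(r = 4 | data) = 8/31, P(r = 6 | data) = 6/31.
So P(yellow next | data) = Σ P(yellow next | H) P(H | data) = (7/8)(7/62) + (3/4)(6/31) + (5/8)(15/62) + (1/2)(8/31) + (1/4)(6/31) = 71/124.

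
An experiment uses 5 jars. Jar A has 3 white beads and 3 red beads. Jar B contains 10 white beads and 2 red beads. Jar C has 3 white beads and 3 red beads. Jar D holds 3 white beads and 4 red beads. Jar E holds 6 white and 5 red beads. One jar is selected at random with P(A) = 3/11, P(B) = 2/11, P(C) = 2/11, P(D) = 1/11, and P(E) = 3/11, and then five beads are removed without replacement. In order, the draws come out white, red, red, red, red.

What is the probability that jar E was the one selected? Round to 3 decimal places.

0.577

The likelihood of the observed sequence under each hypothesis: P(data | jar A) = (3/6)(3/5)(2/4)(1/3)(0/2) = 0; P(data | jar B) = (10/12)(2/11)(1/10)(0/9) = 0; P(data | jar C) = (3/6)(3/5)(2/4)(1/3)(0/2) = 0; P(data | jar D) = (3/7)(4/6)(3/5)(2/4)(1/3) = 0.028571; P(data | jar E) = (6/11)(5/10)(4/9)(3/8)(2/7) = 0.012987.
Multiplying each by its prior: 3/11 · 0 = 0, 2/11 · 0 = 0, 2/11 · 0 = 0, 1/11 · 0.028571 = 0.0025974, 3/11 · 0.012987 = 0.0035419; summing to 0.0061393.
Hence P(jar E | data) = (0.0035419) / (0.0061393) = 0.57692.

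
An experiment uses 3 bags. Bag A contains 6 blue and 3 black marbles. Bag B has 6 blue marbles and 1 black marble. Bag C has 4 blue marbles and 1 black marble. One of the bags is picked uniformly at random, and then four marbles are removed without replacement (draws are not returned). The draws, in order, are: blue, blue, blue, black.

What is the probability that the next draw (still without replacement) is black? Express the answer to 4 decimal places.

0.1031

Under each hypothesis, the probability of the observed sequence is: P(data | bag A) = (6/9)(5/8)(4/7)(3/6) = 5/42; P(data | bag B) = (6/7)(5/6)(4/5)(1/4) = 1/7; P(data | bag C) = (4/5)(3/4)(2/3)(1/2) = 1/5.
The prior-weighted likelihoods are 1/3 · 5/42 = 5/126, 1/3 · 1/7 = 1/21, 1/3 · 1/5 = 1/15; with total 97/630.
Dividing through by the total gives posterior P(bag A | data) = 25/97, P(bag B | data) = 30/97, P(bag C | data) = 42/97.
Averaging over the posterior, P(black next | data) = (2/5)(25/97) + (0)(30/97) + (0)(42/97) = 10/97.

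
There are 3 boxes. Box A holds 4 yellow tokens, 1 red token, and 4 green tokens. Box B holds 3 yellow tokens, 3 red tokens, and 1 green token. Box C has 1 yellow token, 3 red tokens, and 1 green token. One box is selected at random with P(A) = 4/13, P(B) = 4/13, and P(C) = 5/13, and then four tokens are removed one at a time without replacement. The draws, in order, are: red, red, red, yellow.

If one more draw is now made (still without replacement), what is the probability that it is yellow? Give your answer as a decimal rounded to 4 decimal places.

0.1702

Under each hypothesis, the probability of the observed sequence is: P(data | box A) = (1/9)(0/8) = 0; P(data | box B) = (3/7)(2/6)(1/5)(3/4) = 0.021429; P(data | box C) = (3/5)(2/4)(1/3)(1/2) = 0.05.
Weighting by the prior gives 4/13 · 0 = 0, 4/13 · 0.021429 = 0.0065934, 5/13 · 0.05 = 0.019231; summing to 0.025824.
Dividing through by the total gives posterior P(box A | data) = 0, P(box B | data) = 0.25532, P(box C | data) = 0.74468.
So P(yellow next | data) = Σ P(yellow next | H) P(H | data) = (2/3)(0.25532) + (0)(0.74468) = 0.17021.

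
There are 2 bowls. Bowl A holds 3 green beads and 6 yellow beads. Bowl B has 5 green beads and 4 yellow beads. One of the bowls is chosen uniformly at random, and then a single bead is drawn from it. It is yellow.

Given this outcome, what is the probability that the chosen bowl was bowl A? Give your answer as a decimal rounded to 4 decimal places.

Compute the likelihood of this draw for each case: P(data | bowl A) = (6/9) = 2/3; P(data | bowl B) = (4/9) = 4/9.
Weighting by the prior gives 1/2 · 2/3 = 1/3, 1/2 · 4/9 = 2/9; these sum to 5/9.
So P(bowl A | data) = (1/3) / (5/9) = 3/5.

0.6000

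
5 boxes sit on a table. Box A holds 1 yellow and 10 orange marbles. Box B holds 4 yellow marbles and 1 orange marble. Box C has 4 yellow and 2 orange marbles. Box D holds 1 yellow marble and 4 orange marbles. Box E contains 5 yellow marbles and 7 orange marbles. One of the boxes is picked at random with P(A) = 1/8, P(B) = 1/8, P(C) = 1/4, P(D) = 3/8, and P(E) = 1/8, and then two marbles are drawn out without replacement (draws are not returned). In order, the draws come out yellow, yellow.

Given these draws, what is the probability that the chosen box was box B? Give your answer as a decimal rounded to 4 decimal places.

For each hypothesis, P(data | H) works out to: P(data | box A) = (1/11)(0/10) = 0; P(data | box B) = (4/5)(3/4) = 3/5; P(data | box C) = (4/6)(3/5) = 2/5; P(data | box D) = (1/5)(0/4) = 0; P(data | box E) = (5/12)(4/11) = 5/33.
Multiplying each by its prior: 1/8 · 0 = 0, 1/8 · 3/5 = 3/40, 1/4 · 2/5 = 1/10, 3/8 · 0 = 0, 1/8 · 5/33 = 5/264; these sum to 32/165.
Hence P(box B | data) = (3/40) / (32/165) = 99/256.

0.3867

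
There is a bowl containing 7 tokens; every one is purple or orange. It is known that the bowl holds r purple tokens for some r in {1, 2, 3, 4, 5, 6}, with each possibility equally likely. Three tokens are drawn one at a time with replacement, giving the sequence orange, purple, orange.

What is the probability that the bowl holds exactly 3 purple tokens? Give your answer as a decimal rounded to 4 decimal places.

0.2449

Under each hypothesis, the probability of the observed sequence is: P(data | r = 1) = (6/7)(1/7)(6/7) = 0.10496; P(data | r = 2) = (5/7)(2/7)(5/7) = 0.14577; P(data | r = 3) = (4/7)(3/7)(4/7) = 0.13994; P(data | r = 4) = (3/7)(4/7)(3/7) = 0.10496; P(data | r = 5) = (2/7)(5/7)(2/7) = 0.058309; P(data | r = 6) = (1/7)(6/7)(1/7) = 0.017493.
The prior-weighted likelihoods are 1/6 · 0.10496 = 0.017493, 1/6 · 0.14577 = 0.024295, 1/6 · 0.13994 = 0.023324, 1/6 · 0.10496 = 0.017493, 1/6 · 0.058309 = 0.0097182, 1/6 · 0.017493 = 0.0029155; summing to 0.095238.
So P(r = 3 | data) = (0.023324) / (0.095238) = 0.2449.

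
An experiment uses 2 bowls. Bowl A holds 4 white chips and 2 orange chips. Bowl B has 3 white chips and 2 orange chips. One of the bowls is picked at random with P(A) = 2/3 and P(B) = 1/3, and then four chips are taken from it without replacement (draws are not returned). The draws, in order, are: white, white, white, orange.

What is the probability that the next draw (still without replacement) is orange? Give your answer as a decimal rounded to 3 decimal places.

For each hypothesis, P(data | H) works out to: P(data | bowl A) = (4/6)(3/5)(2/4)(2/3) = 2/15; P(data | bowl B) = (3/5)(2/4)(1/3)(2/2) = 1/10.
Weighting by the prior gives 2/3 · 2/15 = 4/45, 1/3 · 1/10 = 1/30; summing to 11/90.
Normalising, the posterior is P(bowl A | data) = 8/11, P(bowl B | data) = 3/11.
The predictive probability is P(orange next | data) = (1/2)(8/11) + (1)(3/11) = 7/11.

0.636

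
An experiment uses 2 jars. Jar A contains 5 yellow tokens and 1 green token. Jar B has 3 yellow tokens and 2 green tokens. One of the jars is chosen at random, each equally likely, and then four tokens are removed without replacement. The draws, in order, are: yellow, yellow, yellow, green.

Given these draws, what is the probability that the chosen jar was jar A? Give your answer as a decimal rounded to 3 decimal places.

0.625

Under each hypothesis, the probability of the observed sequence is: P(data | jar A) = (5/6)(4/5)(3/4)(1/3) = 1/6; P(data | jar B) = (3/5)(2/4)(1/3)(2/2) = 1/10.
The prior-weighted likelihoods are 1/2 · 1/6 = 1/12, 1/2 · 1/10 = 1/20; these sum to 2/15.
Therefore the posterior P(jar A | data) = (1/12) / (2/15) = 5/8.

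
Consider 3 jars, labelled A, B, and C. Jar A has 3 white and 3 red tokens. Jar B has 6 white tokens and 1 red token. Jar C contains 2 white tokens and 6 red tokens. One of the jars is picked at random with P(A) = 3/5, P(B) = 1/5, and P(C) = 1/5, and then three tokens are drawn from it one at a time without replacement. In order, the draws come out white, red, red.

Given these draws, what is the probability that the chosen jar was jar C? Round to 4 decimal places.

Compute the likelihood of the observed sequence for each case: P(data | jar A) = (3/6)(3/5)(2/4) = 3/20; P(data | jar B) = (6/7)(1/6)(0/5) = 0; P(data | jar C) = (2/8)(6/7)(5/6) = 5/28.
The prior-weighted likelihoods are 3/5 · 3/20 = 9/100, 1/5 · 0 = 0, 1/5 · 5/28 = 1/28; summing to 22/175.
So P(jar C | data) = (1/28) / (22/175) = 25/88.

0.2841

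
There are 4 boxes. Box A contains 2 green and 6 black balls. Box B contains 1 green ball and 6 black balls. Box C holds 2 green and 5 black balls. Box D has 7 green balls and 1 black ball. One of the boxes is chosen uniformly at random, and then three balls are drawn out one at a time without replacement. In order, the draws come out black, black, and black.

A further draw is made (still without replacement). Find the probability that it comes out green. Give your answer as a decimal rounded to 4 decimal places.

0.3529

Under each hypothesis, the probability of the observed sequence is: P(data | box A) = (6/8)(5/7)(4/6) = 5/14; P(data | box B) = (6/7)(5/6)(4/5) = 4/7; P(data | box C) = (5/7)(4/6)(3/5) = 2/7; P(data | box D) = (1/8)(0/7) = 0.
The prior-weighted likelihoods are 1/4 · 5/14 = 5/56, 1/4 · 4/7 = 1/7, 1/4 · 2/7 = 1/14, 1/4 · 0 = 0; with total 17/56.
The posterior is then P(box A | data) = 5/17, P(box B | data) = 8/17, P(box C | data) = 4/17, P(box D | data) = 0.
The predictive probability is P(green next | data) = (2/5)(5/17) + (1/4)(8/17) + (1/2)(4/17) = 6/17.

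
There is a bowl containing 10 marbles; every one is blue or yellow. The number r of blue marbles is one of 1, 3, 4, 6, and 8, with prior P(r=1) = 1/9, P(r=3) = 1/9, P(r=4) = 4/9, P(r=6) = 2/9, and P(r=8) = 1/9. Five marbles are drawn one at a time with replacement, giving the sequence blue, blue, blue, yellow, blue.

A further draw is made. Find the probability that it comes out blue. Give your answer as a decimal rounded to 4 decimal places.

The likelihood of the observed sequence under each hypothesis: P(data | r = 1) = (1/10)(1/10)(1/10)(9/10)(1/10) = 9e-05; P(data | r = 3) = (3/10)(3/10)(3/10)(7/10)(3/10) = 0.00567; P(data | r = 4) = (4/10)(4/10)(4/10)(6/10)(4/10) = 0.01536; P(data | r = 6) = (6/10)(6/10)(6/10)(4/10)(6/10) = 0.05184; P(data | r = 8) = (8/10)(8/10)(8/10)(2/10)(8/10) = 0.08192.
Weighting by the prior gives 1/9 · 9e-05 = 1e-05, 1/9 · 0.00567 = 0.00063, 4/9 · 0.01536 = 0.0068267, 2/9 · 0.05184 = 0.01152, 1/9 · 0.08192 = 0.0091022; summing to 0.028089.
Dividing through by the total gives posterior P(r = 1 | data) = 0.00035601, P(r = 3 | data) = 0.022429, P(r = 4 | data) = 0.24304, P(r = 6 | data) = 0.41013, P(r = 8 | data) = 0.32405.
Averaging over the posterior, P(blue next | data) = (1/10)(0.00035601) + (3/10)(0.022429) + (2/5)(0.24304) + (3/5)(0.41013) + (4/5)(0.32405) = 0.6093.

0.6093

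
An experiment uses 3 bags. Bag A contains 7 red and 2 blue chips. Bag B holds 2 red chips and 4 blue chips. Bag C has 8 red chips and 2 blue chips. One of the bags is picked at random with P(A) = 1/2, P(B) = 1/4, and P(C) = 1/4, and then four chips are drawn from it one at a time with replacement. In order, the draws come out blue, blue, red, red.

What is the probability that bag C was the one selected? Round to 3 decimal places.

For each hypothesis, P(data | H) works out to: P(data | bag A) = (2/9)(2/9)(7/9)(7/9) = 0.029873; P(data | bag B) = (4/6)(4/6)(2/6)(2/6) = 0.049383; P(data | bag C) = (2/10)(2/10)(8/10)(8/10) = 0.0256.
Multiplying each by its prior: 1/2 · 0.029873 = 0.014937, 1/4 · 0.049383 = 0.012346, 1/4 · 0.0256 = 0.0064; with total 0.033682.
So P(bag C | data) = (0.0064) / (0.033682) = 0.19001.

0.190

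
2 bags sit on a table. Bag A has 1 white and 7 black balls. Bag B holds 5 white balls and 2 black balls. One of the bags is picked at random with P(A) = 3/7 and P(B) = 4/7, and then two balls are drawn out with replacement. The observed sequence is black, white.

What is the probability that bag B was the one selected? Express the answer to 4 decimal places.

0.7133

For each hypothesis, P(data | H) works out to: P(data | bag A) = (7/8)(1/8) = 0.10938; P(data | bag B) = (2/7)(5/7) = 0.20408.
Weighting by the prior gives 3/7 · 0.10938 = 0.046875, 4/7 · 0.20408 = 0.11662; with total 0.16349.
By Bayes' rule, P(bag B | data) = (0.11662) / (0.16349) = 0.71329.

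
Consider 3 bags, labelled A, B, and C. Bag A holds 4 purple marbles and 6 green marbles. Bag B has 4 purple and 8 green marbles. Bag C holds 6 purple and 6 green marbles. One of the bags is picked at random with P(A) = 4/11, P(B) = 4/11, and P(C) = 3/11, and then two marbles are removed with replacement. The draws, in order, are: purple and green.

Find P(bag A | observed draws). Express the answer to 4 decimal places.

0.3694

For each hypothesis, P(data | H) works out to: P(data | bag A) = (4/10)(6/10) = 0.24; P(data | bag B) = (4/12)(8/12) = 0.22222; P(data | bag C) = (6/12)(6/12) = 0.25.
Multiplying each by its prior: 4/11 · 0.24 = 0.087273, 4/11 · 0.22222 = 0.080808, 3/11 · 0.25 = 0.068182; with total 0.23626.
So P(bag A | data) = (0.087273) / (0.23626) = 0.36939.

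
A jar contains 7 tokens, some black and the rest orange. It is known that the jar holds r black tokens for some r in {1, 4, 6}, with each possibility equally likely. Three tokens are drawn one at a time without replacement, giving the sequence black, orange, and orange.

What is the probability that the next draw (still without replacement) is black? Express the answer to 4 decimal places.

0.3333

For each hypothesis, P(data | H) works out to: P(data | r = 1) = (1/7)(6/6)(5/5) = 1/7; P(data | r = 4) = (4/7)(3/6)(2/5) = 4/35; P(data | r = 6) = (6/7)(1/6)(0/5) = 0.
Multiplying each by its prior: 1/3 · 1/7 = 1/21, 1/3 · 4/35 = 4/105, 1/3 · 0 = 0; summing to 3/35.
Dividing through by the total gives posterior P(r = 1 | data) = 5/9, P(r = 4 | data) = 4/9, P(r = 6 | data) = 0.
So P(black next | data) = Σ P(black next | H) P(H | data) = (0)(5/9) + (3/4)(4/9) = 1/3.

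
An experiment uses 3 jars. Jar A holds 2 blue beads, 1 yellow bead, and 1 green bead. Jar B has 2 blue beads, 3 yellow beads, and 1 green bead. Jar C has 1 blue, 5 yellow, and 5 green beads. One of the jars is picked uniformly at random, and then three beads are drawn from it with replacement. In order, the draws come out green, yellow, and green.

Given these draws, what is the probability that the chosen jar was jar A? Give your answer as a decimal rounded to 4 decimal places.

0.1266

The likelihood of the observed sequence under each hypothesis: P(data | jar A) = (1/4)(1/4)(1/4) = 0.015625; P(data | jar B) = (1/6)(3/6)(1/6) = 0.013889; P(data | jar C) = (5/11)(5/11)(5/11) = 0.093914.
Multiplying each by its prior: 1/3 · 0.015625 = 0.0052083, 1/3 · 0.013889 = 0.0046296, 1/3 · 0.093914 = 0.031305; summing to 0.041143.
So P(jar A | data) = (0.0052083) / (0.041143) = 0.12659.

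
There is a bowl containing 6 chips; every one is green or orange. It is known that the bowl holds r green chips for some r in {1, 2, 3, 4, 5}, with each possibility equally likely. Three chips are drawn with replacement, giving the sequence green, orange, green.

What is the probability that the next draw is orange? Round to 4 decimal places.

0.4111

Compute the likelihood of the observed sequence for each case: P(data | r = 1) = (1/6)(5/6)(1/6) = 5/216; P(data | r = 2) = (2/6)(4/6)(2/6) = 2/27; P(data | r = 3) = (3/6)(3/6)(3/6) = 1/8; P(data | r = 4) = (4/6)(2/6)(4/6) = 4/27; P(data | r = 5) = (5/6)(1/6)(5/6) = 25/216.
Weighting by the prior gives 1/5 · 5/216 = 1/216, 1/5 · 2/27 = 2/135, 1/5 · 1/8 = 1/40, 1/5 · 4/27 = 4/135, 1/5 · 25/216 = 5/216; with total 7/72.
Dividing through by the total gives posterior P(r = 1 | data) = 1/21, P(r = 2 | data) = 16/105, P(r = 3 | data) = 9/35, P(r = 4 | data) = 32/105, P(r = 5 | data) = 5/21.
Averaging over the posterior, P(orange next | data) = (5/6)(1/21) + (2/3)(16/105) + (1/2)(9/35) + (1/3)(32/105) + (1/6)(5/21) = 37/90.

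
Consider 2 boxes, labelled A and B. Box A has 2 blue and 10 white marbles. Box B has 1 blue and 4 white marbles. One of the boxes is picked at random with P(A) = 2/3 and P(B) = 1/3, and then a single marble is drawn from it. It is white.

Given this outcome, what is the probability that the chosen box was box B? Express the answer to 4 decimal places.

0.3243

Under each hypothesis, the probability of this draw is: P(data | box A) = (10/12) = 5/6; P(data | box B) = (4/5) = 4/5.
Weighting by the prior gives 2/3 · 5/6 = 5/9, 1/3 · 4/5 = 4/15; with total 37/45.
Therefore the posterior P(box B | data) = (4/15) / (37/45) = 12/37.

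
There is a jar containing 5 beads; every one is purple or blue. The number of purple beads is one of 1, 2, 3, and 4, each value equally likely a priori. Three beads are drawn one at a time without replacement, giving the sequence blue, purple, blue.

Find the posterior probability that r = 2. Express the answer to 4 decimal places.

0.4000

For each hypothesis, P(data | H) works out to: P(data | r = 1) = (4/5)(1/4)(3/3) = 1/5; P(data | r = 2) = (3/5)(2/4)(2/3) = 1/5; P(data | r = 3) = (2/5)(3/4)(1/3) = 1/10; P(data | r = 4) = (1/5)(4/4)(0/3) = 0.
The prior-weighted likelihoods are 1/4 · 1/5 = 1/20, 1/4 · 1/5 = 1/20, 1/4 · 1/10 = 1/40, 1/4 · 0 = 0; with total 1/8.
So P(r = 2 | data) = (1/20) / (1/8) = 2/5.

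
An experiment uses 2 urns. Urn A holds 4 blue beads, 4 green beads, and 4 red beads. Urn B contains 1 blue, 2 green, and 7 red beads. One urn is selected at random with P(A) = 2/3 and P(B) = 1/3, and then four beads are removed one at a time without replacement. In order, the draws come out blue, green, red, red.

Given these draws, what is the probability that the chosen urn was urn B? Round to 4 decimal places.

0.3402

For each hypothesis, P(data | H) works out to: P(data | urn A) = (4/12)(4/11)(4/10)(3/9) = 0.016162; P(data | urn B) = (1/10)(2/9)(7/8)(6/7) = 0.016667.
Multiplying each by its prior: 2/3 · 0.016162 = 0.010774, 1/3 · 0.016667 = 0.0055556; summing to 0.01633.
Therefore the posterior P(urn B | data) = (0.0055556) / (0.01633) = 0.34021.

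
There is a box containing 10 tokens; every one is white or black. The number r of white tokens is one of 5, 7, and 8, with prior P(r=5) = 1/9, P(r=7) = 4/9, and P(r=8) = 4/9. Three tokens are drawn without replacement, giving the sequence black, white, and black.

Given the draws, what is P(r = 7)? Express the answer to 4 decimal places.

0.5060

Compute the likelihood of the observed sequence for each case: P(data | r = 5) = (5/10)(5/9)(4/8) = 0.13889; P(data | r = 7) = (3/10)(7/9)(2/8) = 0.058333; P(data | r = 8) = (2/10)(8/9)(1/8) = 0.022222.
Multiplying each by its prior: 1/9 · 0.13889 = 0.015432, 4/9 · 0.058333 = 0.025926, 4/9 · 0.022222 = 0.0098765; these sum to 0.051235.
So P(r = 7 | data) = (0.025926) / (0.051235) = 0.50602.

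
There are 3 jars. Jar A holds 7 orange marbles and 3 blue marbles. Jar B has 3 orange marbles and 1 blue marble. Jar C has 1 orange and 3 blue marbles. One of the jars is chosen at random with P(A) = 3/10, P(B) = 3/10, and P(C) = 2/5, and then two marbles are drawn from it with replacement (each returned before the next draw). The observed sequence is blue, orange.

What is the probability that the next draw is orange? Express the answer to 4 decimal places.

0.5407

Under each hypothesis, the probability of the observed sequence is: P(data | jar A) = (3/10)(7/10) = 0.21; P(data | jar B) = (1/4)(3/4) = 0.1875; P(data | jar C) = (3/4)(1/4) = 0.1875.
The prior-weighted likelihoods are 3/10 · 0.21 = 0.063, 3/10 · 0.1875 = 0.05625, 2/5 · 0.1875 = 0.075; summing to 0.19425.
The posterior is then P(jar A | data) = 0.32432, P(jar B | data) = 0.28958, P(jar C | data) = 0.3861.
So P(orange next | data) = Σ P(orange next | H) P(H | data) = (7/10)(0.32432) + (3/4)(0.28958) + (1/4)(0.3861) = 0.54073.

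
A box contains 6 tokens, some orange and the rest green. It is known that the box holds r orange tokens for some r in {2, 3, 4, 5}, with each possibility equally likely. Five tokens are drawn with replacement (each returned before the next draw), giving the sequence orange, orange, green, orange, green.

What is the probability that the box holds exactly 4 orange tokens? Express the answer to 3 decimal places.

0.340

For each hypothesis, P(data | H) works out to: P(data | r = 2) = (2/6)(2/6)(4/6)(2/6)(4/6) = 0.016461; P(data | r = 3) = (3/6)(3/6)(3/6)(3/6)(3/6) = 0.03125; P(data | r = 4) = (4/6)(4/6)(2/6)(4/6)(2/6) = 0.032922; P(data | r = 5) = (5/6)(5/6)(1/6)(5/6)(1/6) = 0.016075.
The prior-weighted likelihoods are 1/4 · 0.016461 = 0.0041152, 1/4 · 0.03125 = 0.0078125, 1/4 · 0.032922 = 0.0082305, 1/4 · 0.016075 = 0.0040188; with total 0.024177.
So P(r = 4 | data) = (0.0082305) / (0.024177) = 0.34043.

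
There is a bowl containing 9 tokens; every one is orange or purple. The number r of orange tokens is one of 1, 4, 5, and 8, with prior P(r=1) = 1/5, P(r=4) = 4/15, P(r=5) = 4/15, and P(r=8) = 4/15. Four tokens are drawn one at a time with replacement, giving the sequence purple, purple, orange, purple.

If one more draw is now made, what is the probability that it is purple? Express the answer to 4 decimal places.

For each hypothesis, P(data | H) works out to: P(data | r = 1) = (8/9)(8/9)(1/9)(8/9) = 0.078037; P(data | r = 4) = (5/9)(5/9)(4/9)(5/9) = 0.076208; P(data | r = 5) = (4/9)(4/9)(5/9)(4/9) = 0.048773; P(data | r = 8) = (1/9)(1/9)(8/9)(1/9) = 0.0012193.
The prior-weighted likelihoods are 1/5 · 0.078037 = 0.015607, 4/15 · 0.076208 = 0.020322, 4/15 · 0.048773 = 0.013006, 4/15 · 0.0012193 = 0.00032515; summing to 0.049261.
Dividing through by the total gives posterior P(r = 1 | data) = 0.31683, P(r = 4 | data) = 0.41254, P(r = 5 | data) = 0.26403, P(r = 8 | data) = 0.0066007.
Averaging over the posterior, P(purple next | data) = (8/9)(0.31683) + (5/9)(0.41254) + (4/9)(0.26403) + (1/9)(0.0066007) = 0.6289.

0.6289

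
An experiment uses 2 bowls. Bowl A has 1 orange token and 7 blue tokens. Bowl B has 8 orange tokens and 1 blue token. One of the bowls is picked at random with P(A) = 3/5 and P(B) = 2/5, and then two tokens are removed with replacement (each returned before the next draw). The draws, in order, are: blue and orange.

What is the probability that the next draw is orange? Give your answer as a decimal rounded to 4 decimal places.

Under each hypothesis, the probability of the observed sequence is: P(data | bowl A) = (7/8)(1/8) = 0.10938; P(data | bowl B) = (1/9)(8/9) = 0.098765.
Multiplying each by its prior: 3/5 · 0.10938 = 0.065625, 2/5 · 0.098765 = 0.039506; summing to 0.10513.
Normalising, the posterior is P(bowl A | data) = 0.62422, P(bowl B | data) = 0.37578.
The predictive probability is P(orange next | data) = (1/8)(0.62422) + (8/9)(0.37578) = 0.41205.

0.4121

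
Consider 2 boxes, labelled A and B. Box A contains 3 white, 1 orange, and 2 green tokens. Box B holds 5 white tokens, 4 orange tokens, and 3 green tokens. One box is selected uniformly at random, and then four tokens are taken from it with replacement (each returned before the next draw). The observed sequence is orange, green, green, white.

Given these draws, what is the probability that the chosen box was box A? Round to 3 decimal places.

Under each hypothesis, the probability of the observed sequence is: P(data | box A) = (1/6)(2/6)(2/6)(3/6) = 0.0092593; P(data | box B) = (4/12)(3/12)(3/12)(5/12) = 0.0086806.
Weighting by the prior gives 1/2 · 0.0092593 = 0.0046296, 1/2 · 0.0086806 = 0.0043403; with total 0.0089699.
Hence P(box A | data) = (0.0046296) / (0.0089699) = 0.51613.

0.516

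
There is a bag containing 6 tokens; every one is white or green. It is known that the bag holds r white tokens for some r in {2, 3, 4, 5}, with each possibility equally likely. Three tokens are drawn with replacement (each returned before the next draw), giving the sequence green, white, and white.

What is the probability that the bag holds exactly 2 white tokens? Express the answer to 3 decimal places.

0.160

Compute the likelihood of the observed sequence for each case: P(data | r = 2) = (4/6)(2/6)(2/6) = 2/27; P(data | r = 3) = (3/6)(3/6)(3/6) = 1/8; P(data | r = 4) = (2/6)(4/6)(4/6) = 4/27; P(data | r = 5) = (1/6)(5/6)(5/6) = 25/216.
Weighting by the prior gives 1/4 · 2/27 = 1/54, 1/4 · 1/8 = 1/32, 1/4 · 4/27 = 1/27, 1/4 · 25/216 = 25/864; with total 25/216.
So P(r = 2 | data) = (1/54) / (25/216) = 4/25.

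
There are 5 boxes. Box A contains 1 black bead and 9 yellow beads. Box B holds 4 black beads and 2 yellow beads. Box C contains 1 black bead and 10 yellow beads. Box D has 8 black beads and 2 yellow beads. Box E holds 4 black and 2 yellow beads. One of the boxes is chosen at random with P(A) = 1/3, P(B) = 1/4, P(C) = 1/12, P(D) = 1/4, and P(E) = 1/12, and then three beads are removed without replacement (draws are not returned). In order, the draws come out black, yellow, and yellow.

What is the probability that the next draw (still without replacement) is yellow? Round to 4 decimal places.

Under each hypothesis, the probability of the observed sequence is: P(data | box A) = (1/10)(9/9)(8/8) = 1/10; P(data | box B) = (4/6)(2/5)(1/4) = 1/15; P(data | box C) = (1/11)(10/10)(9/9) = 1/11; P(data | box D) = (8/10)(2/9)(1/8) = 1/45; P(data | box E) = (4/6)(2/5)(1/4) = 1/15.
Weighting by the prior gives 1/3 · 1/10 = 1/30, 1/4 · 1/15 = 1/60, 1/12 · 1/11 = 1/132, 1/4 · 1/45 = 1/180, 1/12 · 1/15 = 1/180; summing to 34/495.
The posterior is then P(box A | data) = 33/68, P(box B | data) = 33/136, P(box C | data) = 15/136, P(box D | data) = 11/136, P(box E | data) = 11/136.
Averaging over the posterior, P(yellow next | data) = (1)(33/68) + (0)(33/136) + (1)(15/136) + (0)(11/136) + (0)(11/136) = 81/136.

0.5956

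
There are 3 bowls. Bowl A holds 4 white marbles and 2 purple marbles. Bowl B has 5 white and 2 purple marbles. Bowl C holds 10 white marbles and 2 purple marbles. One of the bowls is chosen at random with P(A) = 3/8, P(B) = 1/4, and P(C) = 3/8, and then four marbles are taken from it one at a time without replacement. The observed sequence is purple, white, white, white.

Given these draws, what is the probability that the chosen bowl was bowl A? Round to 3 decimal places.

Under each hypothesis, the probability of the observed sequence is: P(data | bowl A) = (2/6)(4/5)(3/4)(2/3) = 2/15; P(data | bowl B) = (2/7)(5/6)(4/5)(3/4) = 1/7; P(data | bowl C) = (2/12)(10/11)(9/10)(8/9) = 4/33.
Weighting by the prior gives 3/8 · 2/15 = 1/20, 1/4 · 1/7 = 1/28, 3/8 · 4/33 = 1/22; summing to 101/770.
Therefore the posterior P(bowl A | data) = (1/20) / (101/770) = 77/202.

0.381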